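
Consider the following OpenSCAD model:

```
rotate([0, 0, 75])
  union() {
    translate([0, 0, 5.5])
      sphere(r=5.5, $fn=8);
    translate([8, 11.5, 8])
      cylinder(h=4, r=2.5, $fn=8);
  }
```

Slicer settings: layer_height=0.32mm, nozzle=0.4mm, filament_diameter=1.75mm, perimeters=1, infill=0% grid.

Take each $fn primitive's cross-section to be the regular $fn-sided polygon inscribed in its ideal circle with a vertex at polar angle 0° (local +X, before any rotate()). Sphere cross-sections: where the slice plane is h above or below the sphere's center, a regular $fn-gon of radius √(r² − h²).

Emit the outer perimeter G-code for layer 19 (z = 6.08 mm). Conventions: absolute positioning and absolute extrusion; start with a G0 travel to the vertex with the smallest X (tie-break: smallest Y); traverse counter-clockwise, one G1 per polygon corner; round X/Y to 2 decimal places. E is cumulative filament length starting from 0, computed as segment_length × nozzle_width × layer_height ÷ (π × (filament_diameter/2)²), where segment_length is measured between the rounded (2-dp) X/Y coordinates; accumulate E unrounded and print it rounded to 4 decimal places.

G0 X-5.28 Y1.42 Z6.08
G1 X-4.74 Y-2.73 E0.2227
G1 X-1.42 Y-5.28 E0.4455
G1 X2.73 Y-4.74 E0.6682
G1 X5.28 Y-1.42 E0.8910
G1 X4.74 Y2.73 E1.1137
G1 X1.42 Y5.28 E1.3365
G1 X-2.73 Y4.74 E1.5592
G1 X-5.28 Y1.42 E1.7819

At z = 6.08 mm: the r=5.5 sphere slices to a regular 8-gon of circumradius 5.469 (√(r²−h²) with h=0.58 from center); the cylinder at (8, 11.5) is absent (z outside [8, 12]); Merging all regions: only the r=5.5 sphere is present, so the union is just that shape — 1 connected region; (whole slice rotated 75° about Z — lengths, areas and connectivity unchanged). The outline is a single polygon with 8 vertices. Extrusion per mm of travel: 0.4 × 0.32 / (π × 0.875²) = 0.053216. Accumulating E over each segment gives final E = 1.7819.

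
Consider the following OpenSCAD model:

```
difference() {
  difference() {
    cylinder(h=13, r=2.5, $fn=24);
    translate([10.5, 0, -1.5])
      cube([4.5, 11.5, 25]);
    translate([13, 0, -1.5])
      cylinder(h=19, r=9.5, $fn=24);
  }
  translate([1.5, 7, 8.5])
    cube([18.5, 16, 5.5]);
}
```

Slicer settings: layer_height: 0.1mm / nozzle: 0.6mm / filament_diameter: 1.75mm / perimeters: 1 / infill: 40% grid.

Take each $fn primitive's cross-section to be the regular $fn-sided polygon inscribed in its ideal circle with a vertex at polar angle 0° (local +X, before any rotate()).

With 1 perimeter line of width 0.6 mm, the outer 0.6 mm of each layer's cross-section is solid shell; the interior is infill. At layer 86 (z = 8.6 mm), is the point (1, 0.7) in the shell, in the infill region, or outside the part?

infill

At z = 8.6 mm: the cylinder: section is a regular 24-gon, circumradius r=2.5; the cube at (10.5, 0) is present — its section is the full 4.5×11.5 rectangle; the cylinder at (13, 0): section is a regular 24-gon, circumradius r=9.5; After the difference (first − rest): starting from the r=2.5 cylinder, the 4.5×11.5 cube at (10.5, 0) misses the remaining region (no effect); the r=9.5 cylinder at (13, 0) misses the remaining region (no effect) — 1 connected region; the 18.5×16 cube at (1.5, 7) contributes its full rectangle; After the difference (first − rest): starting from that combined region, the 18.5×16 cube at (1.5, 7) misses the remaining region (no effect) — 1 connected region. Overall, the cross-section is a single solid region. The nearest boundary edge runs (1.77, 1.77)→(2.17, 1.25); distance from the point to it = 1.26 mm. The point is inside the cross-section and 1.26 mm from the nearest boundary — more than the 0.6 mm shell width (1 × 0.6), so it's in the infill interior.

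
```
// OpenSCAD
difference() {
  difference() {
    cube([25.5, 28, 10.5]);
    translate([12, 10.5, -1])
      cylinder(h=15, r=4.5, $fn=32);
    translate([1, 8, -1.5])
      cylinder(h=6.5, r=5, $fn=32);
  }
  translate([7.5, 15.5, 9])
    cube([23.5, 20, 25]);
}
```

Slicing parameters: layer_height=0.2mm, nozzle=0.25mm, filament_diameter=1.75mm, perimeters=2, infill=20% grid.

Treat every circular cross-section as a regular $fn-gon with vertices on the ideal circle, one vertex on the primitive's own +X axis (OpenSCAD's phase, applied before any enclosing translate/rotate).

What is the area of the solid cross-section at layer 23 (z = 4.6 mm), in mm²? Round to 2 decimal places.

At z = 4.6 mm: the cube is present — its section is the full 25.5×28 rectangle (area 714.00 mm²); the cylinder at (12, 10.5): section is a regular 32-gon, circumradius r=4.5 (area = (32/2)·4.500²·sin(360°/32) = 63.21 mm²); the r=5 cylinder at (1, 8) contributes a regular 32-gon of circumradius 5 (area = (32/2)·5.000²·sin(360°/32) = 78.04 mm²); Taking the first minus the rest: starting from the 25.5×28 cube (714.00 mm²), the r=4.5 cylinder at (12, 10.5) lies wholly inside it (removes its full 63.21 mm² and its 28.23 mm outline becomes a hole wall); the r=5 cylinder at (1, 8) partially overlaps it — only the 48.92 mm² overlap (of its 78.04 mm²) is removed, clipping the outline — area = 601.87 mm²; the cube at (7.5, 15.5) is absent (z outside [9, 34]); After the difference (first − rest): none of the subtracted shapes is present at this height, so that combined region is unchanged — area = 601.87 mm². Overall, the cross-section is one region with 1 hole. Net area = 601.87 mm².

601.87 mm²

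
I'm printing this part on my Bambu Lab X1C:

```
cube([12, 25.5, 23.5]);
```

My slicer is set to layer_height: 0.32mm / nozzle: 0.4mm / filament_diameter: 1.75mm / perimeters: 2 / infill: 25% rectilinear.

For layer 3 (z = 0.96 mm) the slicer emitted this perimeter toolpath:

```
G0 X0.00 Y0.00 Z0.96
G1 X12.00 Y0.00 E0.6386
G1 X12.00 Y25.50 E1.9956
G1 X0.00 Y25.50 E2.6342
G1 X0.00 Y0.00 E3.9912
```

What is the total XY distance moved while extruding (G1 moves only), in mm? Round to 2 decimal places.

Sum the Euclidean lengths of each G1 segment: total = 75.00 mm.

75.00 mm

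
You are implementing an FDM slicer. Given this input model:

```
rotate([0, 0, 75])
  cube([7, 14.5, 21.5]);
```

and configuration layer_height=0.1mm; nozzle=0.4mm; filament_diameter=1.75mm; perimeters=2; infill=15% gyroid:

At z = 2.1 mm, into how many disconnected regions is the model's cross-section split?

1

At z = 2.1 mm: the cube (footprint 7×14.5) is included at this height; (rotated 75° about Z; rotation is an isometry so areas/perimeters/island counts are preserved). The result has 1 disconnected region.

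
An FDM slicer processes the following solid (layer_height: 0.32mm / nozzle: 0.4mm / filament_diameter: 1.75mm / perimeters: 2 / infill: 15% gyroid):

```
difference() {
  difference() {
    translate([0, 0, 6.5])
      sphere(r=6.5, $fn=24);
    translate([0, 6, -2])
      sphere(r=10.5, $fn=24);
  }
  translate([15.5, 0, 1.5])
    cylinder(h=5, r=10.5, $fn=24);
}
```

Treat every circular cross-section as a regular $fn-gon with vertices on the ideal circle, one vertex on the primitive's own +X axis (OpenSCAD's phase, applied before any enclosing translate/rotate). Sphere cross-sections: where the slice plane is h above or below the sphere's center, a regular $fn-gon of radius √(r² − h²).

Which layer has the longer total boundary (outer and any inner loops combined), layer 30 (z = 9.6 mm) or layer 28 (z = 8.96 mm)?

Layer 30 (z = 9.6): the sphere: section is a regular 24-gon, circumradius = √(r²−h²) = √(6.5²−3.1²) = 5.713 (perimeter = 2·24·5.713·sin(180°/24) = 35.79 mm); the sphere at (0, 6) does not reach this height (|z−center|=11.600 > r=10.5); Taking the first minus the rest: none of the subtracted shapes is present at this height, so the r=6.5 sphere is unchanged — boundary = 35.79 mm; the cylinder at (15.5, 0) does not reach this height (z outside [1.5, 6.5]); After the difference (first − rest): none of the subtracted shapes is present at this height, so the result so far is unchanged — boundary = 35.79 mm. So its perimeter = 35.79 mm. Layer 28 (z = 8.96): the r=6.5 sphere contributes a regular 24-gon of circumradius √(6.5²−2.46²) = 6.017 (perimeter = 2·24·6.017·sin(180°/24) = 37.69 mm); the sphere at (0, 6) is not intersected at this z (|z−center|=10.960 > r=10.5); Taking the first minus the rest: none of the subtracted shapes is present at this height, so the r=6.5 sphere is unchanged — boundary = 37.69 mm; the cylinder at (15.5, 0) does not reach this height (z outside [1.5, 6.5]); Subtracting the remaining from the first: none of the subtracted shapes is present at this height, so that combined region is unchanged — boundary = 37.69 mm. So its perimeter = 37.69 mm. Layer 28 is larger (37.69 vs 35.79 mm).

layer 28 (z = 8.96 mm)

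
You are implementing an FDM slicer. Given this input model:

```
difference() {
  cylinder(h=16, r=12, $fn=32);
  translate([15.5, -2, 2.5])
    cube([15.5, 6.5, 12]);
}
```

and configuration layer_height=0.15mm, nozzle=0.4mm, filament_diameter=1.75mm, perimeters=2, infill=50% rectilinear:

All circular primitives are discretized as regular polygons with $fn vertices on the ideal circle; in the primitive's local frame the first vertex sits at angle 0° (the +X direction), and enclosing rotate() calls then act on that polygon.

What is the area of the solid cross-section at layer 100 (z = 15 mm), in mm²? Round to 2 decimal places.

449.49 mm²

At z = 15 mm: the r=12 cylinder contributes a regular 32-gon of circumradius 12 (area = (32/2)·12.000²·sin(360°/32) = 449.49 mm²); the cube at (15.5, -2) does not reach this height (z outside [2.5, 14.5]); Taking the first minus the rest: none of the subtracted shapes is present at this height, so the r=12 cylinder is unchanged — area = 449.49 mm². Overall, the cross-section is a single solid region. Net area = 449.49 mm².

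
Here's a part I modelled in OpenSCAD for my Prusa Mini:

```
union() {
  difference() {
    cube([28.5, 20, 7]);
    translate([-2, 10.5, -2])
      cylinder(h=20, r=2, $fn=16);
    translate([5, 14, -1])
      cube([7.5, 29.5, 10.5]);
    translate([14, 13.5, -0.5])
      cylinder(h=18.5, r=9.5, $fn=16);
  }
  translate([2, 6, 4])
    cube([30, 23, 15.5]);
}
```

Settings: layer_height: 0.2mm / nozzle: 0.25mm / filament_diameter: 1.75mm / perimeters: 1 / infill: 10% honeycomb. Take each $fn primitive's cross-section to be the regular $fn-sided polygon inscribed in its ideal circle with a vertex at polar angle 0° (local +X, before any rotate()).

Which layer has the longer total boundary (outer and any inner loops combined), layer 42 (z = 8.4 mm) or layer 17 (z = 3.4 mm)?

Layer 42 (z = 8.4): the cube is not intersected at this z (z outside [0, 7]); the r=2 cylinder at (-2, 10.5) contributes a regular 16-gon of circumradius 2 (perimeter = 2·16·2.000·sin(180°/16) = 12.49 mm); the cube at (5, 14) (footprint 7.5×29.5) is included at this height (perimeter 74.00 mm); the r=9.5 cylinder at (14, 13.5) gives a regular 16-gon of circumradius 9.5 (constant along its height) (perimeter = 2·16·9.500·sin(180°/16) = 59.31 mm); Taking the first minus the rest: the first operand is absent here, so nothing remains; the cube at (2, 6) (footprint 30×23) is included at this height (perimeter 106.00 mm); Combining (union): only the 30×23 cube at (2, 6) is present, so the union is just that shape — boundary = 106.00 mm. So its perimeter = 106.00 mm. Layer 17 (z = 3.4): the cube (footprint 28.5×20) is included at this height (perimeter 97.00 mm); the cylinder at (-2, 10.5): section is a regular 16-gon, circumradius r=2 (perimeter = 2·16·2.000·sin(180°/16) = 12.49 mm); the cube at (5, 14) is present — its section is the full 7.5×29.5 rectangle (perimeter 74.00 mm); the r=9.5 cylinder at (14, 13.5) gives a regular 16-gon of circumradius 9.5 (constant along its height) (perimeter = 2·16·9.500·sin(180°/16) = 59.31 mm); Subtracting the remaining from the first: starting from the 28.5×20 cube, the r=2 cylinder at (-2, 10.5) misses the remaining region (no effect); the 7.5×29.5 cube at (5, 14) partially overlaps it — only the 45.00 mm² overlap (of its 221.25 mm²) is removed, clipping the outline; the r=9.5 cylinder at (14, 13.5) partially overlaps it — only the 207.90 mm² overlap (of its 276.30 mm²) is removed, clipping the outline — boundary = 124.49 mm; the cube at (2, 6) is absent (z outside [4, 19.5]); Combining (union): only the result so far is present, so the union is just that shape — boundary = 124.49 mm. So its perimeter = 124.49 mm. Layer 17 is larger (124.49 vs 106.00 mm).

layer 17 (z = 3.4 mm)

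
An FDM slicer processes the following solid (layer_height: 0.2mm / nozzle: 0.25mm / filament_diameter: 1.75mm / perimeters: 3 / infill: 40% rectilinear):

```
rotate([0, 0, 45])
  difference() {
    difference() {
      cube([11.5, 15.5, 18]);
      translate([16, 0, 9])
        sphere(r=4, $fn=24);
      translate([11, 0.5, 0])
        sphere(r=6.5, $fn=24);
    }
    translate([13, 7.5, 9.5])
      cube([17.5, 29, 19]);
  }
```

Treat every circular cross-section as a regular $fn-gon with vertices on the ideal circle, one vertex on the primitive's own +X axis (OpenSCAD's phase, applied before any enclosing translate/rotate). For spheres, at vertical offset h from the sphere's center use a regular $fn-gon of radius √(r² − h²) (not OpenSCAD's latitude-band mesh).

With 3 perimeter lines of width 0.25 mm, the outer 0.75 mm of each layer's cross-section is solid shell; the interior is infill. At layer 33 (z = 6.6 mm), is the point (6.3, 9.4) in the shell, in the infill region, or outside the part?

At z = 6.6 mm: the cube is present — its section is the full 11.5×15.5 rectangle; the sphere at (16, 0): section is a regular 24-gon, circumradius = √(r²−h²) = √(4²−2.4²) = 3.200; the sphere at (11, 0.5) is not intersected at this z (|z−center|=6.600 > r=6.5); Subtracting the remaining from the first: starting from the 11.5×15.5 cube, the r=4 sphere at (16, 0) misses the remaining region (no effect) — 1 connected region; the cube at (13, 7.5) is not intersected at this z (z outside [9.5, 28.5]); Subtracting the remaining from the first: none of the subtracted shapes is present at this height, so that combined region is unchanged — 1 connected region; (rotated 45° about Z; rotation is an isometry so areas/perimeters/island counts are preserved). Overall, the cross-section is a single solid region. Undo the 45° rotation: the query point maps to (11.102, 2.192) in the un-rotated model frame. The nearest boundary edge runs (11.50, 15.50)→(11.50, 0.00); distance from the point to it = 0.40 mm. The point is inside the cross-section, 0.40 mm from the nearest boundary — within the 0.75 mm shell band (3 × 0.25).

shell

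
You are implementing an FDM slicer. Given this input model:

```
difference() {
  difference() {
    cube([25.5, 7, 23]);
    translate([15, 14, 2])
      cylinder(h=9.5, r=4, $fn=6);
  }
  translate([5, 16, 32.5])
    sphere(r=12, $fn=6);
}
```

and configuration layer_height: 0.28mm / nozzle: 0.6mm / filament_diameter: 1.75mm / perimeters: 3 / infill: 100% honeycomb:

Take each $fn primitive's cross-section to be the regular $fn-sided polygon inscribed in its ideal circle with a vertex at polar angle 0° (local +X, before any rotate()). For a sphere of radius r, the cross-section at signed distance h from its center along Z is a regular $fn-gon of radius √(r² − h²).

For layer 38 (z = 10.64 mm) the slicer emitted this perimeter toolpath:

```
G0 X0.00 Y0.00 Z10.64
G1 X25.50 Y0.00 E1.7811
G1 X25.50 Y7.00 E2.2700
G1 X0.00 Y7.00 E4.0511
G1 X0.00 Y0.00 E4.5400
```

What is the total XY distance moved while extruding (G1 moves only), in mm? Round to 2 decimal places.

Sum the Euclidean lengths of each G1 segment: total = 65.00 mm.

65.00 mm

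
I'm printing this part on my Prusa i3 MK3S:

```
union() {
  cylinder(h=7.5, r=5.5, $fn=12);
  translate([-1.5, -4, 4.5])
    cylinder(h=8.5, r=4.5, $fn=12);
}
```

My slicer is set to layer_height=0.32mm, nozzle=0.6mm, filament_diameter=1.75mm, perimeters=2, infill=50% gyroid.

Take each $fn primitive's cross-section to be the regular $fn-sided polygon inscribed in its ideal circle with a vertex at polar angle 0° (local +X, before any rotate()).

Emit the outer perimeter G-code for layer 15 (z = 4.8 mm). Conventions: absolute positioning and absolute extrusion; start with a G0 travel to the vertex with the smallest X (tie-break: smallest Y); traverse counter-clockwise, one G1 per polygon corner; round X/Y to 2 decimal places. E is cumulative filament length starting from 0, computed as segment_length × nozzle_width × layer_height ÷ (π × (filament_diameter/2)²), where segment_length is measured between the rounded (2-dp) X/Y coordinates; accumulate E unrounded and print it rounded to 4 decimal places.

G0 X-6.00 Y-4.00 Z4.80
G1 X-5.40 Y-6.25 E0.1859
G1 X-3.75 Y-7.90 E0.3721
G1 X-1.50 Y-8.50 E0.5580
G1 X0.75 Y-7.90 E0.7439
G1 X2.40 Y-6.25 E0.9302
G1 X2.81 Y-4.70 E1.0582
G1 X4.76 Y-2.75 E1.2783
G1 X5.50 Y0.00 E1.5056
G1 X4.76 Y2.75 E1.7329
G1 X2.75 Y4.76 E1.9598
G1 X0.00 Y5.50 E2.1872
G1 X-2.75 Y4.76 E2.4145
G1 X-4.76 Y2.75 E2.6414
G1 X-5.50 Y0.00 E2.8687
G1 X-5.11 Y-1.46 E2.9894
G1 X-5.40 Y-1.75 E3.0221
G1 X-6.00 Y-4.00 E3.2080

At z = 4.8 mm: the r=5.5 cylinder gives a regular 12-gon of circumradius 5.5 (constant along its height); the cylinder at (-1.5, -4): section is a regular 12-gon, circumradius r=4.5; Combining (union): the regions partially overlap (shared area 34.20 mm²), so overlapping operands fuse into one piece — 1 connected region. The outline is a single polygon with 17 vertices. Extrusion per mm of travel: 0.6 × 0.32 / (π × 0.875²) = 0.079824. Accumulating E over each segment gives final E = 3.2080.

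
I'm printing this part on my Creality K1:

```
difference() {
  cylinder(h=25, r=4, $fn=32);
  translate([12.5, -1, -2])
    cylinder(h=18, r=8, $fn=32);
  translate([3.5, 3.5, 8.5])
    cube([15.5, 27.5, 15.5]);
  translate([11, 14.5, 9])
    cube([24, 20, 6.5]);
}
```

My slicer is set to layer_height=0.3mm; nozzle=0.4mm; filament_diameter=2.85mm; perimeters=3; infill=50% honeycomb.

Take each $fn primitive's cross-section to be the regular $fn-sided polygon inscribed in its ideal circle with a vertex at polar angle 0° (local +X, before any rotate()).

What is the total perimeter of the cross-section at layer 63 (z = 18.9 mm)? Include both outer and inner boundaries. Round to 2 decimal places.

25.09 mm

At z = 18.9 mm: the cylinder: section is a regular 32-gon, circumradius r=4 (perimeter = 2·32·4.000·sin(180°/32) = 25.09 mm); the cylinder at (12.5, -1) is not intersected at this z (z outside [-2, 16]); the cube at (3.5, 3.5) is present — its section is the full 15.5×27.5 rectangle (perimeter 86.00 mm); the cube at (11, 14.5) does not reach this height (z outside [9, 15.5]); Subtracting the remaining from the first: starting from the r=4 cylinder, the 15.5×27.5 cube at (3.5, 3.5) misses the remaining region (no effect) — boundary = 25.09 mm. Overall, the cross-section is a single solid region. Total boundary length (outer) = 25.09 mm.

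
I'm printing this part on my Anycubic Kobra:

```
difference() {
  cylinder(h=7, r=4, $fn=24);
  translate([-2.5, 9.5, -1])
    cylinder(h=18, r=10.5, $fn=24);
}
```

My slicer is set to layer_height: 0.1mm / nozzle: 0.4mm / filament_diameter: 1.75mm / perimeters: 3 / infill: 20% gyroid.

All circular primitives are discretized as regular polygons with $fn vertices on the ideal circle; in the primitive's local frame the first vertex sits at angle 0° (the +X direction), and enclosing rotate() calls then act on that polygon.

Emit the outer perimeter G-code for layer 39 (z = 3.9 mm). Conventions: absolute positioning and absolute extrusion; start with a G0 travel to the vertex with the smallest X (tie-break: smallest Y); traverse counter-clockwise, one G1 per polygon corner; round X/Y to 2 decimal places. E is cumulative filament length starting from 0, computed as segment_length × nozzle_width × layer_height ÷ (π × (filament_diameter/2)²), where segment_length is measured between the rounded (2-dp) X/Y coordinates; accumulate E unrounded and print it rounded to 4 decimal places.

At z = 3.9 mm: the r=4 cylinder gives a regular 24-gon of circumradius 4 (constant along its height); the r=10.5 cylinder at (-2.5, 9.5) gives a regular 24-gon of circumradius 10.5 (constant along its height); Subtracting the remaining from the first: starting from the r=4 cylinder, the r=10.5 cylinder at (-2.5, 9.5) partially overlaps it — only the 27.69 mm² overlap (of its 342.42 mm²) is removed, clipping the outline — 1 connected region. The outline is a single polygon with 18 vertices. Extrusion per mm of travel: 0.4 × 0.1 / (π × 0.875²) = 0.016630. Accumulating E over each segment gives final E = 0.3514.

G0 X-3.89 Y-0.82 Z3.90
G1 X-3.86 Y-1.04 E0.0037
G1 X-3.46 Y-2.00 E0.0210
G1 X-2.83 Y-2.83 E0.0383
G1 X-2.00 Y-3.46 E0.0556
G1 X-1.04 Y-3.86 E0.0729
G1 X0.00 Y-4.00 E0.0904
G1 X1.04 Y-3.86 E0.1078
G1 X2.00 Y-3.46 E0.1251
G1 X2.83 Y-2.83 E0.1425
G1 X3.46 Y-2.00 E0.1598
G1 X3.86 Y-1.04 E0.1771
G1 X4.00 Y0.00 E0.1945
G1 X3.86 Y1.04 E0.2120
G1 X3.79 Y1.21 E0.2151
G1 X2.75 Y0.41 E0.2369
G1 X0.22 Y-0.64 E0.2824
G1 X-2.50 Y-1.00 E0.3281
G1 X-3.89 Y-0.82 E0.3514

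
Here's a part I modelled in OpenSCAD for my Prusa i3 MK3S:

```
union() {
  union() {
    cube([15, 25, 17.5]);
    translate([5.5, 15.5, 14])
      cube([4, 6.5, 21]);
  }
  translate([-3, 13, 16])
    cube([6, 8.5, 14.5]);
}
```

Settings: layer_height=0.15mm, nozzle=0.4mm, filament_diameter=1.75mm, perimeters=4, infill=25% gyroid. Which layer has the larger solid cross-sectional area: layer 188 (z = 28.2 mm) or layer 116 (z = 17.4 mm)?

Layer 188 (z = 28.2): the cube is not intersected at this z (z outside [0, 17.5]); the cube at (5.5, 15.5) (footprint 4×6.5) is included at this height (area 26.00 mm²); Taking the union: only the 4×6.5 cube at (5.5, 15.5) is present, so the union is just that shape — area = 26.00 mm²; the cube at (-3, 13) (footprint 6×8.5) is included at this height (area 51.00 mm²); Merging all regions: the 2 present regions are separate (no shared area or edge), so areas and boundary lengths simply add and each stays a separate island — area = 77.00 mm². So its area = 77.00 mm². Layer 116 (z = 17.4): the cube is present — its section is the full 15×25 rectangle (area 375.00 mm²); the cube at (5.5, 15.5) is present — its section is the full 4×6.5 rectangle (area 26.00 mm²); Taking the union: the 4×6.5 cube at (5.5, 15.5) lies entirely inside the 15×25 cube, so the union is just the 15×25 cube — area = 375.00 mm²; the cube at (-3, 13) is present — its section is the full 6×8.5 rectangle (area 51.00 mm²); Combining (union): the regions partially overlap — summed areas 426.00 mm² minus the doubly-counted overlap 25.50 mm² gives 400.50 mm² — area = 400.50 mm². So its area = 400.50 mm². Layer 116 is larger (400.50 vs 77.00 mm²).

layer 116 (z = 17.4 mm)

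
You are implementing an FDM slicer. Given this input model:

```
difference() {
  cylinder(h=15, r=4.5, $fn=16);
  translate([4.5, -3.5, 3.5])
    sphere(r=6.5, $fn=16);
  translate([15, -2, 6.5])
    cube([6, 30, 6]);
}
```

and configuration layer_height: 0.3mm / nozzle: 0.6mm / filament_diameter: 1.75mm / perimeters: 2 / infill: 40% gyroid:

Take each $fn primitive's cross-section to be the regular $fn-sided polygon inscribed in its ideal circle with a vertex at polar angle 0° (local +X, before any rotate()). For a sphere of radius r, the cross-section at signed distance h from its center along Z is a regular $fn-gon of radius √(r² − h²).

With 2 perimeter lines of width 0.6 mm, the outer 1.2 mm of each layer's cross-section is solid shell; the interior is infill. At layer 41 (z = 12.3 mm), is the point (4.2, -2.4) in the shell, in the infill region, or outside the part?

outside

At z = 12.3 mm: the r=4.5 cylinder contributes a regular 16-gon of circumradius 4.5; the sphere at (4.5, -3.5) is absent (|z−center|=8.800 > r=6.5); the 6×30 cube at (15, -2) contributes its full rectangle; After the difference (first − rest): starting from the r=4.5 cylinder, the 6×30 cube at (15, -2) misses the remaining region (no effect) — 1 connected region. Overall, the cross-section is a single solid region. The nearest boundary edge runs (4.16, -1.72)→(3.18, -3.18); distance from the point to it = 0.41 mm. The point is not inside any of the regions above, so it lies outside the cross-section (0.41 mm from the nearest boundary).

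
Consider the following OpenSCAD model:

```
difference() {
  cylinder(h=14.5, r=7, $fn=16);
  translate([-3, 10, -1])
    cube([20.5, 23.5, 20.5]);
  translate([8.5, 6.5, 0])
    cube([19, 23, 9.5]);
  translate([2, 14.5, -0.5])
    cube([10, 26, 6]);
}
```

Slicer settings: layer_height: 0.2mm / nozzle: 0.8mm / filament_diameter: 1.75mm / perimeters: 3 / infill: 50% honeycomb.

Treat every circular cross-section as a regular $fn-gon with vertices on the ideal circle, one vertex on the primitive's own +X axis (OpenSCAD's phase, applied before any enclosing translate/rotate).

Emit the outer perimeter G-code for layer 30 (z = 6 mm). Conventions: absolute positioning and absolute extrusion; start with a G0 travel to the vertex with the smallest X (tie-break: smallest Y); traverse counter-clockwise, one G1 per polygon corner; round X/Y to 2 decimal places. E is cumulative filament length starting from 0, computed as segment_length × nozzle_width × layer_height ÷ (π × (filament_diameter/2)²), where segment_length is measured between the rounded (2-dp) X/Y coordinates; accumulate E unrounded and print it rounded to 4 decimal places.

At z = 6 mm: the r=7 cylinder gives a regular 16-gon of circumradius 7 (constant along its height); the 20.5×23.5 cube at (-3, 10) contributes its full rectangle; the cube at (8.5, 6.5) is present — its section is the full 19×23 rectangle; the cube at (2, 14.5) does not reach this height (z outside [-0.5, 5.5]); Taking the first minus the rest: starting from the r=7 cylinder, the 20.5×23.5 cube at (-3, 10) misses the remaining region (no effect); the 19×23 cube at (8.5, 6.5) misses the remaining region (no effect) — 1 connected region. The outline is a single polygon with 16 vertices. Extrusion per mm of travel: 0.8 × 0.2 / (π × 0.875²) = 0.066520. Accumulating E over each segment gives final E = 2.9076.

G0 X-7.00 Y0.00 Z6.00
G1 X-6.47 Y-2.68 E0.1817
G1 X-4.95 Y-4.95 E0.3635
G1 X-2.68 Y-6.47 E0.5452
G1 X0.00 Y-7.00 E0.7269
G1 X2.68 Y-6.47 E0.9086
G1 X4.95 Y-4.95 E1.0904
G1 X6.47 Y-2.68 E1.2721
G1 X7.00 Y0.00 E1.4538
G1 X6.47 Y2.68 E1.6355
G1 X4.95 Y4.95 E1.8173
G1 X2.68 Y6.47 E1.9990
G1 X0.00 Y7.00 E2.1807
G1 X-2.68 Y6.47 E2.3625
G1 X-4.95 Y4.95 E2.5442
G1 X-6.47 Y2.68 E2.7259
G1 X-7.00 Y0.00 E2.9076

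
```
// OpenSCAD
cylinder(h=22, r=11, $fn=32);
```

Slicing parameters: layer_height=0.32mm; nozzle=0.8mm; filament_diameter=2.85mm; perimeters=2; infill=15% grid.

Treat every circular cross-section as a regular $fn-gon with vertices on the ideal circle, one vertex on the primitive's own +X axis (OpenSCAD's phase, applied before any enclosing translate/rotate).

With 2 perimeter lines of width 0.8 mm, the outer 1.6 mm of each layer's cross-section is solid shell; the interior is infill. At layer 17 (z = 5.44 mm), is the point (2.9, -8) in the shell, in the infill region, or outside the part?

infill

At z = 5.44 mm: the r=11 cylinder contributes a regular 32-gon of circumradius 11. Overall, the cross-section is a single solid region. The nearest boundary edge runs (2.15, -10.79)→(4.21, -10.16); distance from the point to it = 2.45 mm. The point is inside the cross-section and 2.45 mm from the nearest boundary — more than the 1.6 mm shell width (2 × 0.8), so it's in the infill interior.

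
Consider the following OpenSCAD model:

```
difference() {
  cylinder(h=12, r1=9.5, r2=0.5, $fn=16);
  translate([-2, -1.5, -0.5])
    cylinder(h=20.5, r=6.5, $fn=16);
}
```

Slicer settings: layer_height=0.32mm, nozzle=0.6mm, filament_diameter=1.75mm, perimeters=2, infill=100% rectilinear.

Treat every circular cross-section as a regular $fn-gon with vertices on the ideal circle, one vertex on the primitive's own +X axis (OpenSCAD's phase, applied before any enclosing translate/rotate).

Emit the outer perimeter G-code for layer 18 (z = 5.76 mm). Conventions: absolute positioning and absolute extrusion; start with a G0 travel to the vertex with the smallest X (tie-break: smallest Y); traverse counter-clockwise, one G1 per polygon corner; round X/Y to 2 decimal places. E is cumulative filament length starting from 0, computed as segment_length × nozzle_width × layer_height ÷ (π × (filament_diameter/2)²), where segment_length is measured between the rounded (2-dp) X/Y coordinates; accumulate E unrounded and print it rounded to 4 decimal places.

G0 X-1.45 Y4.89 Z5.76
G1 X0.49 Y4.51 E0.1578
G1 X2.60 Y3.10 E0.3604
G1 X4.01 Y0.99 E0.5630
G1 X4.50 Y-1.50 E0.7655
G1 X4.24 Y-2.80 E0.8714
G1 X4.79 Y-1.98 E0.9502
G1 X5.18 Y0.00 E1.1113
G1 X4.79 Y1.98 E1.2723
G1 X3.66 Y3.66 E1.4340
G1 X1.98 Y4.79 E1.5956
G1 X0.00 Y5.18 E1.7567
G1 X-1.45 Y4.89 E1.8747

At z = 5.76 mm: the cone (r1=9.5→r2=0.5) has section circumradius 5.180 here — a regular 16-gon; the r=6.5 cylinder at (-2, -1.5) gives a regular 16-gon of circumradius 6.5 (constant along its height); Subtracting the remaining from the first: starting from the cone, the r=6.5 cylinder at (-2, -1.5) partially overlaps it — only the 73.04 mm² overlap (of its 129.35 mm²) is removed, clipping the outline — 1 connected region. The outline is a single polygon with 12 vertices. Extrusion per mm of travel: 0.6 × 0.32 / (π × 0.875²) = 0.079824. Accumulating E over each segment gives final E = 1.8747.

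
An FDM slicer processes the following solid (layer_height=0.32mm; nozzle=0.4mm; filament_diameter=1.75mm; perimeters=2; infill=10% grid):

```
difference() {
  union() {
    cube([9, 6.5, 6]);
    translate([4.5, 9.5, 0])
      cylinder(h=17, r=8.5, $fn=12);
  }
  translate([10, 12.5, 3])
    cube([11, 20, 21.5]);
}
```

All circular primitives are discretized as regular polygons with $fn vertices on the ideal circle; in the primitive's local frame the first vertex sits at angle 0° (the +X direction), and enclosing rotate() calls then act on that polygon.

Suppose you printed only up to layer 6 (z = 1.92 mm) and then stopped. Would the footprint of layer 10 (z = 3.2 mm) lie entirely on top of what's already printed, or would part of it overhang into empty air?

entirely on top

Compare the two slices. At z = 1.92: the cube (footprint 9×6.5) is included at this height (area 58.50 mm²); the r=8.5 cylinder at (4.5, 9.5) gives a regular 12-gon of circumradius 8.5 (constant along its height) (area = (12/2)·8.500²·sin(360°/12) = 216.75 mm²); Merging all regions: the regions partially overlap — summed areas 275.25 mm² minus the doubly-counted overlap 44.03 mm² gives 231.22 mm² — area = 231.22 mm²; the cube at (10, 12.5) is not intersected at this z (z outside [3, 24.5]); Subtracting the remaining from the first: none of the subtracted shapes is present at this height, so that combined region is unchanged — area = 231.22 mm². At z = 3.2: the 9×6.5 cube contributes its full rectangle (area 58.50 mm²); the r=8.5 cylinder at (4.5, 9.5) contributes a regular 12-gon of circumradius 8.5 (area = (12/2)·8.500²·sin(360°/12) = 216.75 mm²); Combining (union): the regions partially overlap — summed areas 275.25 mm² minus the doubly-counted overlap 44.03 mm² gives 231.22 mm² — area = 231.22 mm²; the cube at (10, 12.5) is present — its section is the full 11×20 rectangle (area 220.00 mm²); After the difference (first − rest): starting from that combined region (231.22 mm²), the 11×20 cube at (10, 12.5) partially overlaps it — only the 4.27 mm² overlap (of its 220.00 mm²) is removed, clipping the outline — area = 226.95 mm². Checking containment: the cross-section at z = 3.2 is a subset of the cross-section at z = 1.92.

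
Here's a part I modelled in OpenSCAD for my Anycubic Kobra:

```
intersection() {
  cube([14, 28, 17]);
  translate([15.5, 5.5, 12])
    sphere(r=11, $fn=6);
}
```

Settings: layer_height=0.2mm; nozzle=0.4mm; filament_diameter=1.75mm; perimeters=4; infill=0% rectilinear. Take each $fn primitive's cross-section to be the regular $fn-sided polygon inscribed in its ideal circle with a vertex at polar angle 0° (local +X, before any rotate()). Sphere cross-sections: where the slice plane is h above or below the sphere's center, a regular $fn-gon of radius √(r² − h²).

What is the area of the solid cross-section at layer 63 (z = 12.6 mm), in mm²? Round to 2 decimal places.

At z = 12.6 mm: the 14×28 cube contributes its full rectangle (area 392.00 mm²); the r=11 sphere at (15.5, 5.5) slices to a regular 6-gon of circumradius 10.984 (√(r²−h²) with h=0.6 from center) (area = (6/2)·10.984²·sin(360°/6) = 313.43 mm²); Keeping only the common overlap: the r=11 sphere at (15.5, 5.5) partially overlaps the 14×28 cube; clipping to the common part keeps 107.52 mm² — area = 107.52 mm². Overall, the cross-section is a single solid region. Net area = 107.52 mm².

107.52 mm²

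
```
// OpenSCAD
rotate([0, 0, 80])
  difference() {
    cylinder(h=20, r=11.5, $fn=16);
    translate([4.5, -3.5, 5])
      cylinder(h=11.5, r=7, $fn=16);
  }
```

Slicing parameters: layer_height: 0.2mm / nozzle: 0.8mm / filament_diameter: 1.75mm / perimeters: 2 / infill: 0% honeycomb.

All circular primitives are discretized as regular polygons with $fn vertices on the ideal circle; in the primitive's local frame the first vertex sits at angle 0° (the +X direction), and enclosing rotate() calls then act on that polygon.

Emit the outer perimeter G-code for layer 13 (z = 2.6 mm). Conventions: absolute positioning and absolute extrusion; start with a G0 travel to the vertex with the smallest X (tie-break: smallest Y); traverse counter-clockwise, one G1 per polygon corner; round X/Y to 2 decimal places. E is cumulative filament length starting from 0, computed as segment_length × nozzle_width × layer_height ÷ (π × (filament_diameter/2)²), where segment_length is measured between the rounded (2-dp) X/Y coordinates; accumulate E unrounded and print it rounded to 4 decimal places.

G0 X-11.33 Y2.00 Z2.60
G1 X-11.23 Y-2.49 E0.2988
G1 X-9.42 Y-6.60 E0.5975
G1 X-6.18 Y-9.70 E0.8958
G1 X-2.00 Y-11.33 E1.1942
G1 X2.49 Y-11.23 E1.4930
G1 X6.60 Y-9.42 E1.7917
G1 X9.70 Y-6.18 E2.0900
G1 X11.33 Y-2.00 E2.3884
G1 X11.23 Y2.49 E2.6872
G1 X9.42 Y6.60 E2.9859
G1 X6.18 Y9.70 E3.2842
G1 X2.00 Y11.33 E3.5827
G1 X-2.49 Y11.23 E3.8814
G1 X-6.60 Y9.42 E4.1801
G1 X-9.70 Y6.18 E4.4784
G1 X-11.33 Y2.00 E4.7769

At z = 2.6 mm: the cylinder: section is a regular 16-gon, circumradius r=11.5; the cylinder at (4.5, -3.5) is not intersected at this z (z outside [5, 16.5]); Taking the first minus the rest: none of the subtracted shapes is present at this height, so the r=11.5 cylinder is unchanged — 1 connected region; (rotated 80° about Z; rotation is an isometry so areas/perimeters/island counts are preserved). The outline is a single polygon with 16 vertices. Extrusion per mm of travel: 0.8 × 0.2 / (π × 0.875²) = 0.066520. Accumulating E over each segment gives final E = 4.7769.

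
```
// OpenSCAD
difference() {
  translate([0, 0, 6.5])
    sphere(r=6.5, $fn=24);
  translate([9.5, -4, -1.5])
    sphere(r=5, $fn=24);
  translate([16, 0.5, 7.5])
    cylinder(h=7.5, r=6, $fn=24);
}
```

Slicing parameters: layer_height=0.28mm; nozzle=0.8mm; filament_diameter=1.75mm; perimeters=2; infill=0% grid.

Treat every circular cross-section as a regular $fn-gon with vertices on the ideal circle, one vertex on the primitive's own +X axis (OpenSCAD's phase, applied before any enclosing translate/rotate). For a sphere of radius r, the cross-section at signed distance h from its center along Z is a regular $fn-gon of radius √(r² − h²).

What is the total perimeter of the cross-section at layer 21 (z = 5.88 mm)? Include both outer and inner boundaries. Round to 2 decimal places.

40.54 mm

At z = 5.88 mm: the r=6.5 sphere contributes a regular 24-gon of circumradius √(6.5²−0.62²) = 6.470 (perimeter = 2·24·6.470·sin(180°/24) = 40.54 mm); the sphere at (9.5, -4) is absent (|z−center|=7.380 > r=5); the cylinder at (16, 0.5) does not reach this height (z outside [7.5, 15]); Subtracting the remaining from the first: none of the subtracted shapes is present at this height, so the r=6.5 sphere is unchanged — boundary = 40.54 mm. Overall, the cross-section is a single solid region. Total boundary length (outer) = 40.54 mm.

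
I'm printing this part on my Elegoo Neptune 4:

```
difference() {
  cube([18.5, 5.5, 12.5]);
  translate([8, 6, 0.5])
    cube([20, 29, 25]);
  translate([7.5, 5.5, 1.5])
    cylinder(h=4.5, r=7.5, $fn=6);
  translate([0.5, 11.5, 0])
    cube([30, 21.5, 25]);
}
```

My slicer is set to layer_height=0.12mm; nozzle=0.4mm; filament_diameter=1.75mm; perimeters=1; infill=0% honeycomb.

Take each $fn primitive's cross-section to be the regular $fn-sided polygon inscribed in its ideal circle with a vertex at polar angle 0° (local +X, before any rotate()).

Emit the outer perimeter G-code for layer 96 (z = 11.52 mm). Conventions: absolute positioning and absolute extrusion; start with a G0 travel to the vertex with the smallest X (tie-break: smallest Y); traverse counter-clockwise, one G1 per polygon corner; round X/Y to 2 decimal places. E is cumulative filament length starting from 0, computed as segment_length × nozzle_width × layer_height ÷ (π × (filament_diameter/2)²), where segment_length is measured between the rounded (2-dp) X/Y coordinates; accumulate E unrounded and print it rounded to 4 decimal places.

G0 X0.00 Y0.00 Z11.52
G1 X18.50 Y0.00 E0.3692
G1 X18.50 Y5.50 E0.4789
G1 X0.00 Y5.50 E0.8481
G1 X0.00 Y0.00 E0.9579

At z = 11.52 mm: the cube is present — its section is the full 18.5×5.5 rectangle; the cube at (8, 6) (footprint 20×29) is included at this height; the cylinder at (7.5, 5.5) does not reach this height (z outside [1.5, 6]); the cube at (0.5, 11.5) is present — its section is the full 30×21.5 rectangle; Subtracting the remaining from the first: starting from the 18.5×5.5 cube, the 20×29 cube at (8, 6) misses the remaining region (no effect); the 30×21.5 cube at (0.5, 11.5) misses the remaining region (no effect) — 1 connected region. The outline is a single polygon with 4 vertices. Extrusion per mm of travel: 0.4 × 0.12 / (π × 0.875²) = 0.019956. Accumulating E over each segment gives final E = 0.9579.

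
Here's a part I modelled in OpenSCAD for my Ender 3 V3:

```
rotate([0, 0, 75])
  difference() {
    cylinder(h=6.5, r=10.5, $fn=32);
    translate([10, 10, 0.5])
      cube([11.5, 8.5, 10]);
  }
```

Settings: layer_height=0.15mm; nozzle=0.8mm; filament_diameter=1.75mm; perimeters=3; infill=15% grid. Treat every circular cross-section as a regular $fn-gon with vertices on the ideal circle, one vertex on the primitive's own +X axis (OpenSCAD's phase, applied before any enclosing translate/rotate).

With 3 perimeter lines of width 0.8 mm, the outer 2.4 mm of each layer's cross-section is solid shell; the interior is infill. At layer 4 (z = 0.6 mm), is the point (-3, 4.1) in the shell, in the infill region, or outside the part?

At z = 0.6 mm: the r=10.5 cylinder contributes a regular 32-gon of circumradius 10.5; the cube at (10, 10) is present — its section is the full 11.5×8.5 rectangle; After the difference (first − rest): starting from the r=10.5 cylinder, the 11.5×8.5 cube at (10, 10) misses the remaining region (no effect) — 1 connected region; (rotated 75° about Z; rotation is an isometry so areas/perimeters/island counts are preserved). Overall, the cross-section is a single solid region. Undo the 75° rotation: the query point maps to (3.184, 3.959) in the un-rotated model frame. The nearest boundary edge runs (5.83, 8.73)→(7.42, 7.42); distance from the point to it = 5.37 mm. The point is inside the cross-section and 5.37 mm from the nearest boundary — more than the 2.4 mm shell width (3 × 0.8), so it's in the infill interior.

infill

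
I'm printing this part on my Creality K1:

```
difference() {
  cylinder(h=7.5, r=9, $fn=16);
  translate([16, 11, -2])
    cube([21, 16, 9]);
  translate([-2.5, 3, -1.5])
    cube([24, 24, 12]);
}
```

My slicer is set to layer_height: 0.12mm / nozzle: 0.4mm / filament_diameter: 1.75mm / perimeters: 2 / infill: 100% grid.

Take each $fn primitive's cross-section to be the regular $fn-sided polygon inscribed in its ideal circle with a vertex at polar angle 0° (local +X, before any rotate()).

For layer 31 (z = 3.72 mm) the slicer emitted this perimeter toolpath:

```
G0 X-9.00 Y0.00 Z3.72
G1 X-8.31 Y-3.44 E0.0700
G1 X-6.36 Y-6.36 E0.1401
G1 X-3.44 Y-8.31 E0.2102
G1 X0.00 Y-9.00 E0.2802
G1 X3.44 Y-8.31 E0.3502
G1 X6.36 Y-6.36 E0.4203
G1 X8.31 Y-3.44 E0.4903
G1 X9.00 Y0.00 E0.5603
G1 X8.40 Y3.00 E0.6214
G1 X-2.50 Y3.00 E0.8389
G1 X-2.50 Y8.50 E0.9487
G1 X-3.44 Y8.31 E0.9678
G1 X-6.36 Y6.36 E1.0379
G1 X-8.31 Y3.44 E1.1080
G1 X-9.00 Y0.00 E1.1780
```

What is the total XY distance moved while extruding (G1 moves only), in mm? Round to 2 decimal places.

59.03 mm

Sum the Euclidean lengths of each G1 segment: total = 59.03 mm.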